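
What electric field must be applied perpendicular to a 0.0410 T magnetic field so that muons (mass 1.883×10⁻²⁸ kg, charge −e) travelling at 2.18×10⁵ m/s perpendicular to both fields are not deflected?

For straight-line motion qE = qvB, so E = vB.
E = 2.18×10⁵ × 0.0410 = 8940 V/m.

E = 8940 V/m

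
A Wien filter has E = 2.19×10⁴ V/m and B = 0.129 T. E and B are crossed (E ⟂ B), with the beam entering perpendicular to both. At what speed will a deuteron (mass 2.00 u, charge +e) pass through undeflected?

Straight-line motion ⇒ electric and magnetic forces cancel, so E = vB.
v = E/B = 2.19×10⁴/0.129 = 1.70×10⁵ m/s.
The result is independent of the particle's charge and mass.

v = 1.70×10⁵ m/s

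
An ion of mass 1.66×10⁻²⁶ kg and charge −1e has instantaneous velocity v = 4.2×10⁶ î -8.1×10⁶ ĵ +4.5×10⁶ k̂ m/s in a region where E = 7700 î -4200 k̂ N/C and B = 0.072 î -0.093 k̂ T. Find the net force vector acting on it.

v×B = (7.53×10⁵, 7.15×10⁵, 5.83×10⁵) N/C.
E + v×B = (7.61×10⁵, 7.15×10⁵, 5.79×10⁵) N/C.
F = q(E + v×B) = (−1.602×10⁻¹⁹ C)·(7.61×10⁵, 7.15×10⁵, 5.79×10⁵) = (-1.22×10⁻¹³, -1.14×10⁻¹³, -9.28×10⁻¹⁴) N.

F ≈ (-1.22×10⁻¹³, -1.14×10⁻¹³, -9.28×10⁻¹⁴) N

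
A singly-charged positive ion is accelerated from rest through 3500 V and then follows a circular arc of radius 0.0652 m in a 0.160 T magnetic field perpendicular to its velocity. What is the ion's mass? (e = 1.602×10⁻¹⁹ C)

Combine |q|V = ½mv² and r = mv/(|q|B): eliminate v to get m = qB²r²/(2V).
m = (1.602×10⁻¹⁹)(0.160)²(0.0652)²/(2·3500) ≈ 2.49×10⁻²⁷ kg.

m ≈ 2.49×10⁻²⁷ kg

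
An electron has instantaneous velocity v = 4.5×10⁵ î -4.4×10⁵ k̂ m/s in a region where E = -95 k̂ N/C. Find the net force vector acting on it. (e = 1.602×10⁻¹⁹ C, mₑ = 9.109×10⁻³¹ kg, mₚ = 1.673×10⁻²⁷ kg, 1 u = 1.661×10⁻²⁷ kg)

F ≈ (0, 0, 1.52×10⁻¹⁷) N

Only an electric field acts, so F = qE = (−1.602×10⁻¹⁹ C)·(0, 0, -95.0) = (0, 0, 1.52×10⁻¹⁷) N.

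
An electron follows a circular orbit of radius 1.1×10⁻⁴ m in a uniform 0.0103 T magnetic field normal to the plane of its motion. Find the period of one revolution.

The cyclotron period depends only on m, q, B: T = 2πm/(|q|B).
T = 2π(9.109×10⁻³¹)/((1.602×10⁻¹⁹)(0.0103)) ≈ 3.47×10⁻⁹ s.

T ≈ 3.47×10⁻⁹ s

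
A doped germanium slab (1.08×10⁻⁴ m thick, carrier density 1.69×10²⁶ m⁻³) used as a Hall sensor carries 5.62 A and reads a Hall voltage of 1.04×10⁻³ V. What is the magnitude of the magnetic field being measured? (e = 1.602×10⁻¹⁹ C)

B ≈ 0.541 T

From V_H = IB/(n e t), B = V_H n e t / I.
B = (1.04×10⁻³)(1.69×10²⁶)(1.602×10⁻¹⁹)(1.08×10⁻⁴)/5.62 ≈ 0.541 T.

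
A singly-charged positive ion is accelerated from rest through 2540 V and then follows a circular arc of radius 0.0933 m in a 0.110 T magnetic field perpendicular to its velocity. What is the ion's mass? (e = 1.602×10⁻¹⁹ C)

m ≈ 3.32×10⁻²⁷ kg

Combine |q|V = ½mv² and r = mv/(|q|B): eliminate v to get m = qB²r²/(2V).
m = (1.602×10⁻¹⁹)(0.110)²(0.0933)²/(2·2540) ≈ 3.32×10⁻²⁷ kg.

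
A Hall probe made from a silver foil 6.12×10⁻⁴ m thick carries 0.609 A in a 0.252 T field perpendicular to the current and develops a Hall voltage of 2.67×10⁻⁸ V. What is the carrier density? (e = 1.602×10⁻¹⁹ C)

From V_H = IB/(n e t), n = IB/(V_H e t).
n = (0.609)(0.252)/((2.67×10⁻⁸)(1.602×10⁻¹⁹)(6.12×10⁻⁴)) ≈ 5.86×10²⁸ m⁻³.

n ≈ 5.86×10²⁸ m⁻³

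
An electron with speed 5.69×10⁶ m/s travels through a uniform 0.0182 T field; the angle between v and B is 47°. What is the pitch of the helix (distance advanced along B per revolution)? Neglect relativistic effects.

v∥ = v cosθ = 5.69×10⁶·cos47° ≈ 3.881×10⁶ m/s.
T = 2πm/(|q|B) = 2π(9.109×10⁻³¹)/((1.602×10⁻¹⁹)(0.0182)) ≈ 1.963×10⁻⁹ s.
pitch = v∥ T = (3.881×10⁶)(1.963×10⁻⁹) ≈ 7.62×10⁻³ m.

p ≈ 7.62×10⁻³ m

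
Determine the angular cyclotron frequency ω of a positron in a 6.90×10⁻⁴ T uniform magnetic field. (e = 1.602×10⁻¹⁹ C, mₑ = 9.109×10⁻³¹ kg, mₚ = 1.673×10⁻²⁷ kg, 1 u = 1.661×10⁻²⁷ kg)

ω ≈ 1.21×10⁸ rad/s

ω = |q|B/m.
ω = (1.602×10⁻¹⁹)(6.90×10⁻⁴)/9.109×10⁻³¹ ≈ 1.21×10⁸ rad/s.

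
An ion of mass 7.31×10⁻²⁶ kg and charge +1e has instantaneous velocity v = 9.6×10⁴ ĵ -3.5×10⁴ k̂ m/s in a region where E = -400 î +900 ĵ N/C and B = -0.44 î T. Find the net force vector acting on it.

F ≈ (-6.41×10⁻¹⁷, 2.61×10⁻¹⁵, 6.77×10⁻¹⁵) N

v×B = (0, 1.54×10⁴, 4.22×10⁴) N/C.
E + v×B = (-400, 1.63×10⁴, 4.22×10⁴) N/C.
F = q(E + v×B) = (1.602×10⁻¹⁹ C)·(-400, 1.63×10⁴, 4.22×10⁴) = (-6.41×10⁻¹⁷, 2.61×10⁻¹⁵, 6.77×10⁻¹⁵) N.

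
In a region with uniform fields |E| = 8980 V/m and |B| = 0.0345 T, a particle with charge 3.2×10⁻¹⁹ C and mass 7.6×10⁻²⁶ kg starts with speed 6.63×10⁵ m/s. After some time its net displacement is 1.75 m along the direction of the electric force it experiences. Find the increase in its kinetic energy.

The magnetic force is always ⟂ v and does no work; only the electric force changes KE.
ΔKE = F_E · d = |q|E d = (3.2×10⁻¹⁹)(8980)(1.75) ≈ 5.03×10⁻¹⁵ J.

ΔKE ≈ 5.03×10⁻¹⁵ J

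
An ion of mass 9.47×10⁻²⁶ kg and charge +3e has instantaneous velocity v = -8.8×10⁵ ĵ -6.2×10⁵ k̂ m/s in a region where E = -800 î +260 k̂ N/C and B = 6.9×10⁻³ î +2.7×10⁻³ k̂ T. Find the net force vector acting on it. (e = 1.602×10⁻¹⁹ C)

v×B = (-2380, -4280, 6070) N/C.
E + v×B = (-3180, -4280, 6330) N/C.
F = q(E + v×B) = (4.806×10⁻¹⁹ C)·(-3180, -4280, 6330) = (-1.53×10⁻¹⁵, -2.06×10⁻¹⁵, 3.04×10⁻¹⁵) N.

F ≈ (-1.53×10⁻¹⁵, -2.06×10⁻¹⁵, 3.04×10⁻¹⁵) N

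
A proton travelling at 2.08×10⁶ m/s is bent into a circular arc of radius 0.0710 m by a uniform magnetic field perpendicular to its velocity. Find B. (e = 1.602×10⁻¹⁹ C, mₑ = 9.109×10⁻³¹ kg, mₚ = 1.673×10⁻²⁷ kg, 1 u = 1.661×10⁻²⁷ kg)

B ≈ 0.306 T

From |q|vB = mv²/r, B = mv/(|q|r).
B = (1.673×10⁻²⁷)(2.08×10⁶)/((1.602×10⁻¹⁹)(0.0710)) ≈ 0.306 T.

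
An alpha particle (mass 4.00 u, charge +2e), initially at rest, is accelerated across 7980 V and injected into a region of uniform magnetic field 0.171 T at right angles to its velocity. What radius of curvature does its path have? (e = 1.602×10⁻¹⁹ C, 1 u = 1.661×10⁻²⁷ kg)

Acceleration: |q|V = ½mv² ⇒ v = √(2|q|V/m) = √(2·3.204×10⁻¹⁹·7980/6.644×10⁻²⁷) ≈ 8.773×10⁵ m/s.
In the field: r = mv/(|q|B) = (6.644×10⁻²⁷)(8.773×10⁵)/((3.204×10⁻¹⁹)(0.171)) ≈ 0.106 m.

r ≈ 0.106 m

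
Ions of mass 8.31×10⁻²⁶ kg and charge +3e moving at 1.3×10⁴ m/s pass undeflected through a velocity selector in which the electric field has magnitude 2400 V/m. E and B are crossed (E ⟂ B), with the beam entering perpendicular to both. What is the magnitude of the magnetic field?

Balance of forces in the selector: qE = qvB ⇒ B = E/v.
B = 2400/1.3×10⁴ = 0.18 T.

B = 0.18 T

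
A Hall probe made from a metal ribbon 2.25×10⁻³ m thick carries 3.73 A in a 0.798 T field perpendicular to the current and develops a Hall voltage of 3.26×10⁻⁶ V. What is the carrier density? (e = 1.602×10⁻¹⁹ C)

From V_H = IB/(n e t), n = IB/(V_H e t).
n = (3.73)(0.798)/((3.26×10⁻⁶)(1.602×10⁻¹⁹)(2.25×10⁻³)) ≈ 2.53×10²⁷ m⁻³.

n ≈ 2.53×10²⁷ m⁻³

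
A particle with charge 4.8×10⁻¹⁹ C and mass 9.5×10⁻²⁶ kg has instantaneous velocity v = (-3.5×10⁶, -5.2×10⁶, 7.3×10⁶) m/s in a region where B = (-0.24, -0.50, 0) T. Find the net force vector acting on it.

v×B = (3.65×10⁶, -1.75×10⁶, 5.02×10⁵) N/C.
F = q v×B = (4.8×10⁻¹⁹ C)·(3.65×10⁶, -1.75×10⁶, 5.02×10⁵) = (1.75×10⁻¹², -8.41×10⁻¹³, 2.41×10⁻¹³) N.

F ≈ (1.75×10⁻¹², -8.41×10⁻¹³, 2.41×10⁻¹³) N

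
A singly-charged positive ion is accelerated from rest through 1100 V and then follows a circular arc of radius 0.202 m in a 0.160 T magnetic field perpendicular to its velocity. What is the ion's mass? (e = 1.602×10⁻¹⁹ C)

m ≈ 7.61×10⁻²⁶ kg

Combine |q|V = ½mv² and r = mv/(|q|B): eliminate v to get m = qB²r²/(2V).
m = (1.602×10⁻¹⁹)(0.160)²(0.202)²/(2·1100) ≈ 7.61×10⁻²⁶ kg.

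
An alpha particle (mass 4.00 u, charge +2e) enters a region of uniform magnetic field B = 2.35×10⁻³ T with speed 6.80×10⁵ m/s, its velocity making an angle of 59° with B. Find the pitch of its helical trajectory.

p ≈ 19.4 m

v∥ = v cosθ = 6.80×10⁵·cos59° ≈ 3.502×10⁵ m/s.
T = 2πm/(|q|B) = 2π(6.644×10⁻²⁷)/((3.204×10⁻¹⁹)(2.35×10⁻³)) ≈ 5.544×10⁻⁵ s.
pitch = v∥ T = (3.502×10⁵)(5.544×10⁻⁵) ≈ 19.4 m.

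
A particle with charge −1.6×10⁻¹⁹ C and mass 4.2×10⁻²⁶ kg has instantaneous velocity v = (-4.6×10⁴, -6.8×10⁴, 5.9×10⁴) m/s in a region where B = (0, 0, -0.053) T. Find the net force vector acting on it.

v×B = (3600, -2440, 0) N/C.
F = q v×B = (−1.6×10⁻¹⁹ C)·(3600, -2440, 0) = (-5.77×10⁻¹⁶, 3.90×10⁻¹⁶, 0) N.

F ≈ (-5.77×10⁻¹⁶, 3.90×10⁻¹⁶, 0) N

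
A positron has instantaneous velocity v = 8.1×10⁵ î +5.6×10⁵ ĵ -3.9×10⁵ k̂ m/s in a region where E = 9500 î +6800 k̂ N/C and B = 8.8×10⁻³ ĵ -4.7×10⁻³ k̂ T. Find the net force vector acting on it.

v×B = (800, 3810, 7130) N/C.
E + v×B = (1.03×10⁴, 3810, 1.39×10⁴) N/C.
F = q(E + v×B) = (1.602×10⁻¹⁹ C)·(1.03×10⁴, 3810, 1.39×10⁴) = (1.65×10⁻¹⁵, 6.10×10⁻¹⁶, 2.23×10⁻¹⁵) N.

F ≈ (1.65×10⁻¹⁵, 6.10×10⁻¹⁶, 2.23×10⁻¹⁵) N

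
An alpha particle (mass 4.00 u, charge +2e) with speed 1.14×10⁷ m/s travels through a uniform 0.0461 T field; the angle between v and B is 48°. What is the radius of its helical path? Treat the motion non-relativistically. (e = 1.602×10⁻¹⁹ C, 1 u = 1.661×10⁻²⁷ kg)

v⊥ = v sinθ = 1.14×10⁷·sin48° ≈ 8.472×10⁶ m/s.
r = m v⊥/(|q|B) = (6.644×10⁻²⁷)(8.472×10⁶)/((3.204×10⁻¹⁹)(0.0461)) ≈ 3.81 m.

r ≈ 3.81 m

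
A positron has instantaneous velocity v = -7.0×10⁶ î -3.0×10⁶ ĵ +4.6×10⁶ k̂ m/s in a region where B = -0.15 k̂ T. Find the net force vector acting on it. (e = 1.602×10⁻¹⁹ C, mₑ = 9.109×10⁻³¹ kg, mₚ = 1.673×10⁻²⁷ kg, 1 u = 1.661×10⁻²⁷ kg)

v×B = (4.50×10⁵, -1.05×10⁶, 0) N/C.
F = q v×B = (1.602×10⁻¹⁹ C)·(4.50×10⁵, -1.05×10⁶, 0) = (7.21×10⁻¹⁴, -1.68×10⁻¹³, 0) N.

F ≈ (7.21×10⁻¹⁴, -1.68×10⁻¹³, 0) N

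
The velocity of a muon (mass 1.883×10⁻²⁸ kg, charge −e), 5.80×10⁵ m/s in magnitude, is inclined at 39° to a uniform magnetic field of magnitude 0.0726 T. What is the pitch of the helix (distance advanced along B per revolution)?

v∥ = v cosθ = 5.80×10⁵·cos39° ≈ 4.507×10⁵ m/s.
T = 2πm/(|q|B) = 2π(1.883×10⁻²⁸)/((1.602×10⁻¹⁹)(0.0726)) ≈ 1.017×10⁻⁷ s.
pitch = v∥ T = (4.507×10⁵)(1.017×10⁻⁷) ≈ 0.0459 m.

p ≈ 0.0459 m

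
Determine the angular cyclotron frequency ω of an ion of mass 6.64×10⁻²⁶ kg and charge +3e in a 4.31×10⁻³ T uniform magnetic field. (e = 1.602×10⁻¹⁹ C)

ω ≈ 3.12×10⁴ rad/s

ω = |q|B/m.
ω = (4.806×10⁻¹⁹)(4.31×10⁻³)/6.64×10⁻²⁶ ≈ 3.12×10⁴ rad/s.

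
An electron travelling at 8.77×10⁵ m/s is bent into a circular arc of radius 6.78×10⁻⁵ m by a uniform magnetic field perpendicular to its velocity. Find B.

B ≈ 0.0735 T

From |q|vB = mv²/r, B = mv/(|q|r).
B = (9.109×10⁻³¹)(8.77×10⁵)/((1.602×10⁻¹⁹)(6.78×10⁻⁵)) ≈ 0.0735 T.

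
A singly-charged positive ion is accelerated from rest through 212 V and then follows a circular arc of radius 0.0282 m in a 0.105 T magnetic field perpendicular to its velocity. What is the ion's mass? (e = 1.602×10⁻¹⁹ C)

Combine |q|V = ½mv² and r = mv/(|q|B): eliminate v to get m = qB²r²/(2V).
m = (1.602×10⁻¹⁹)(0.105)²(0.0282)²/(2·212) ≈ 3.31×10⁻²⁷ kg.

m ≈ 3.31×10⁻²⁷ kg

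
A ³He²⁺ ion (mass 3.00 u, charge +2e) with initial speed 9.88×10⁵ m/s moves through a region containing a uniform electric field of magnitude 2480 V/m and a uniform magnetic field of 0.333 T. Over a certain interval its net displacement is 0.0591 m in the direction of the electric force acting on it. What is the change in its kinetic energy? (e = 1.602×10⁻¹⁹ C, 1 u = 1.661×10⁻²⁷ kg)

The magnetic force is always ⟂ v and does no work; only the electric force changes KE.
ΔKE = F_E · d = |q|E d = (3.204×10⁻¹⁹)(2480)(0.0591) ≈ 4.70×10⁻¹⁷ J.

ΔKE ≈ 4.70×10⁻¹⁷ J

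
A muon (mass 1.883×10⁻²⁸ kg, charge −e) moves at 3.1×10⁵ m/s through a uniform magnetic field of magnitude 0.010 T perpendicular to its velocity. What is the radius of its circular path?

r ≈ 0.036 m

The magnetic force provides the centripetal force: |q|vB = mv²/r.
r = mv/(|q|B) = (1.883×10⁻²⁸)(3.1×10⁵)/((1.602×10⁻¹⁹)(0.010)) ≈ 0.036 m.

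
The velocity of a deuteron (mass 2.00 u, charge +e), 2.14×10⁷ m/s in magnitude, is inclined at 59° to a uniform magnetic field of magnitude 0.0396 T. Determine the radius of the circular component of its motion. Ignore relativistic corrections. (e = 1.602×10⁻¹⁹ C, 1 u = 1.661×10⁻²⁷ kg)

r ≈ 9.61 m

v⊥ = v sinθ = 2.14×10⁷·sin59° ≈ 1.834×10⁷ m/s.
r = m v⊥/(|q|B) = (3.322×10⁻²⁷)(1.834×10⁷)/((1.602×10⁻¹⁹)(0.0396)) ≈ 9.61 m.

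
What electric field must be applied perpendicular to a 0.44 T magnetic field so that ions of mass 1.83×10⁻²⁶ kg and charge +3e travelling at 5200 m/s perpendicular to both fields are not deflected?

For straight-line motion qE = qvB, so E = vB.
E = 5200 × 0.44 = 2300 V/m.

E = 2300 V/m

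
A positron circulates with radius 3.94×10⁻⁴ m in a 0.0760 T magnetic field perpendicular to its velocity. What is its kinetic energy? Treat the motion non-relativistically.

KE ≈ 78.8 eV

v = |q|Br/m, then KE = ½mv² = (qBr)²/(2m).
v = (1.602×10⁻¹⁹)(0.0760)(3.94×10⁻⁴)/9.109×10⁻³¹ ≈ 5.266×10⁶ m/s.
KE = ½(9.109×10⁻³¹)(5.266×10⁶)² ≈ 1.26×10⁻¹⁷ J = 78.8 eV.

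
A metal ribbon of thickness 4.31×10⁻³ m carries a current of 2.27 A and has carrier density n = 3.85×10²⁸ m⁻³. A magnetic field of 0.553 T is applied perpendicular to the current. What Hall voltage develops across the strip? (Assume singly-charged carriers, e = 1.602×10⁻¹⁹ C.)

V_H = IB/(n e t).
V_H = (2.27)(0.553)/((3.85×10²⁸)(1.602×10⁻¹⁹)(4.31×10⁻³)) ≈ 4.72×10⁻⁸ V.

V_H ≈ 4.72×10⁻⁸ V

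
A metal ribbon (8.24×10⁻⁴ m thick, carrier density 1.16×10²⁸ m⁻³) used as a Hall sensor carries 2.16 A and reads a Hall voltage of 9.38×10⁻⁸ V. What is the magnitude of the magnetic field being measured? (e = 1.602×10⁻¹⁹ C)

B ≈ 0.0665 T

From V_H = IB/(n e t), B = V_H n e t / I.
B = (9.38×10⁻⁸)(1.16×10²⁸)(1.602×10⁻¹⁹)(8.24×10⁻⁴)/2.16 ≈ 0.0665 T.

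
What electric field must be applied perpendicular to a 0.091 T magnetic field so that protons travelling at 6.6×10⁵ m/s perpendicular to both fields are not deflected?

For straight-line motion qE = qvB, so E = vB.
E = 6.6×10⁵ × 0.091 = 6.0×10⁴ V/m.

E = 6.0×10⁴ V/m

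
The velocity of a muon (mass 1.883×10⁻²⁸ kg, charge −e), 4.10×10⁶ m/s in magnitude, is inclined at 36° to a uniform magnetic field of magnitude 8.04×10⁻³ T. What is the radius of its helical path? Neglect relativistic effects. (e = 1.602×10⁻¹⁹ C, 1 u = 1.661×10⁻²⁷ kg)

r ≈ 0.352 m

v⊥ = v sinθ = 4.10×10⁶·sin36° ≈ 2.410×10⁶ m/s.
r = m v⊥/(|q|B) = (1.883×10⁻²⁸)(2.410×10⁶)/((1.602×10⁻¹⁹)(8.04×10⁻³)) ≈ 0.352 m.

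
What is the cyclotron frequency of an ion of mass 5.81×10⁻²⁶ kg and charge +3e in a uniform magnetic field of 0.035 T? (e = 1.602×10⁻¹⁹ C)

f = |q|B/(2πm).
f = (4.806×10⁻¹⁹)(0.035)/(2π·5.81×10⁻²⁶) ≈ 4.6×10⁴ Hz.

f ≈ 4.6×10⁴ Hz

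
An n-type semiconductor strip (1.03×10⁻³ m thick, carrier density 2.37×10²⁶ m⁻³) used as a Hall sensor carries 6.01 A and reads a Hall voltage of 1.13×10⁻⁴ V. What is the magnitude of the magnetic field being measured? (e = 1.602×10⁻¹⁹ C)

B ≈ 0.735 T

From V_H = IB/(n e t), B = V_H n e t / I.
B = (1.13×10⁻⁴)(2.37×10²⁶)(1.602×10⁻¹⁹)(1.03×10⁻³)/6.01 ≈ 0.735 T.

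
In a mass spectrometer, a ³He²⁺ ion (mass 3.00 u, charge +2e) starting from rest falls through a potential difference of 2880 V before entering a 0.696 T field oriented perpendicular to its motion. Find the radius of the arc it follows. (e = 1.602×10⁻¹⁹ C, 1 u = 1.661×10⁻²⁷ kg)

Acceleration: |q|V = ½mv² ⇒ v = √(2|q|V/m) = √(2·3.204×10⁻¹⁹·2880/4.983×10⁻²⁷) ≈ 6.086×10⁵ m/s.
In the field: r = mv/(|q|B) = (4.983×10⁻²⁷)(6.086×10⁵)/((3.204×10⁻¹⁹)(0.696)) ≈ 0.0136 m.

r ≈ 0.0136 m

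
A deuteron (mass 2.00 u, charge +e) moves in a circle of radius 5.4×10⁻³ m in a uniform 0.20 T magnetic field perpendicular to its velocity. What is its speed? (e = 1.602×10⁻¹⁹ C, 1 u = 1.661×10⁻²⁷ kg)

From |q|vB = mv²/r, v = |q|Br/m.
v = (1.602×10⁻¹⁹)(0.20)(5.4×10⁻³)/3.322×10⁻²⁷ ≈ 5.2×10⁴ m/s.

v ≈ 5.2×10⁴ m/s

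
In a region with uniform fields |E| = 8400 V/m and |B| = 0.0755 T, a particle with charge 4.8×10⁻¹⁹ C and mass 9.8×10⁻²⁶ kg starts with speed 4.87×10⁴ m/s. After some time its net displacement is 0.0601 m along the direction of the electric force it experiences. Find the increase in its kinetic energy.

The magnetic force is always ⟂ v and does no work; only the electric force changes KE.
ΔKE = F_E · d = |q|E d = (4.8×10⁻¹⁹)(8400)(0.0601) ≈ 2.42×10⁻¹⁶ J.

ΔKE ≈ 2.42×10⁻¹⁶ J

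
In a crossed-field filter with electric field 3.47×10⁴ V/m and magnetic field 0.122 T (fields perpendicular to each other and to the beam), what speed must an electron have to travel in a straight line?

v = 2.84×10⁵ m/s

Straight-line motion ⇒ electric and magnetic forces cancel, so E = vB.
v = E/B = 3.47×10⁴/0.122 = 2.84×10⁵ m/s.
The result is independent of the particle's charge and mass.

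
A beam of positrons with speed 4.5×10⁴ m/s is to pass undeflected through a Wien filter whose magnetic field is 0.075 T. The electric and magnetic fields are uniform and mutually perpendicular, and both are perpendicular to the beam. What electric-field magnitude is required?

E = 3400 V/m

For straight-line motion qE = qvB, so E = vB.
E = 4.5×10⁴ × 0.075 = 3400 V/m.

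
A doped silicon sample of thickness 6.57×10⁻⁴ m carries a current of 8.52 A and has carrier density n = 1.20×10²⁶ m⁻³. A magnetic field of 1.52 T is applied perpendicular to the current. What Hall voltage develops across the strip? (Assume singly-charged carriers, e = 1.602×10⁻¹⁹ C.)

V_H ≈ 1.03×10⁻³ V

V_H = IB/(n e t).
V_H = (8.52)(1.52)/((1.20×10²⁶)(1.602×10⁻¹⁹)(6.57×10⁻⁴)) ≈ 1.03×10⁻³ V.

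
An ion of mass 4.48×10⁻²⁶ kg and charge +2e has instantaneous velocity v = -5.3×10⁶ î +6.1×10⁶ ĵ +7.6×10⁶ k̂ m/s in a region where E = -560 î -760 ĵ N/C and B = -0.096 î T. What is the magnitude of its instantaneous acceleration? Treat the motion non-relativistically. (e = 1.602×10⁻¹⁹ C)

v×B = (0, -7.30×10⁵, 5.86×10⁵) N/C.
E + v×B = (-560, -7.30×10⁵, 5.86×10⁵) N/C.
F = q(E + v×B) = (3.204×10⁻¹⁹ C)·(-560, -7.30×10⁵, 5.86×10⁵) = (-1.79×10⁻¹⁶, -2.34×10⁻¹³, 1.88×10⁻¹³) N.
|a| = |F|/m = 2.999×10⁻¹³/4.48×10⁻²⁶ ≈ 6.70×10¹² m/s².

|a| ≈ 6.70×10¹² m/s²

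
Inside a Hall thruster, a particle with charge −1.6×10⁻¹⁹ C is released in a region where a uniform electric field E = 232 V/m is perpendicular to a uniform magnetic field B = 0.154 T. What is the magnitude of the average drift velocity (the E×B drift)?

v_d ≈ 1510 m/s

The steady drift has the magnetic force balancing the electric force, so v_d = E/B.
v_d = 232/0.154 = 1510 m/s.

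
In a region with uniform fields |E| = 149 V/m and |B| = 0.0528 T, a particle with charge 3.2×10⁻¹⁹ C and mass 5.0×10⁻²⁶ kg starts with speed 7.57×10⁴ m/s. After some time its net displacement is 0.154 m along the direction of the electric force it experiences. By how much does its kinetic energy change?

ΔKE ≈ 7.34×10⁻¹⁸ J

The magnetic force is always ⟂ v and does no work; only the electric force changes KE.
ΔKE = F_E · d = |q|E d = (3.2×10⁻¹⁹)(149)(0.154) ≈ 7.34×10⁻¹⁸ J.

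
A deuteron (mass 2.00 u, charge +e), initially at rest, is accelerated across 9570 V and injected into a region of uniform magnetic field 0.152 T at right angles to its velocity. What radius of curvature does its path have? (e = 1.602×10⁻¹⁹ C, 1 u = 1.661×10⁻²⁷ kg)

r ≈ 0.131 m

Acceleration: |q|V = ½mv² ⇒ v = √(2|q|V/m) = √(2·1.602×10⁻¹⁹·9570/3.322×10⁻²⁷) ≈ 9.607×10⁵ m/s.
In the field: r = mv/(|q|B) = (3.322×10⁻²⁷)(9.607×10⁵)/((1.602×10⁻¹⁹)(0.152)) ≈ 0.131 m.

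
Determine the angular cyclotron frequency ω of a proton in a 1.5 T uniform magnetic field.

ω = |q|B/m.
ω = (1.602×10⁻¹⁹)(1.5)/1.673×10⁻²⁷ ≈ 1.4×10⁸ rad/s.

ω ≈ 1.4×10⁸ rad/s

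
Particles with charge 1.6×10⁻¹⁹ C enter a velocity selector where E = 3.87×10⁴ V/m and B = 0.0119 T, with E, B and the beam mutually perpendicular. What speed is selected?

v = 3.25×10⁶ m/s

Zero net Lorentz force requires |qE| = |q v×B|, i.e. E = vB.
v = E/B = 3.87×10⁴/0.0119 = 3.25×10⁶ m/s.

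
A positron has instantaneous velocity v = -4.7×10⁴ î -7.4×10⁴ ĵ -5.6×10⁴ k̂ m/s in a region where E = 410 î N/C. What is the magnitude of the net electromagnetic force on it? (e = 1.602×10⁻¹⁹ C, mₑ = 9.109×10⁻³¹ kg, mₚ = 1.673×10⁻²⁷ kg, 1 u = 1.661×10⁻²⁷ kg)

|F| ≈ 6.57×10⁻¹⁷ N

Only an electric field acts, so F = qE = (1.602×10⁻¹⁹ C)·(410, 0, 0) = (6.57×10⁻¹⁷, 0, 0) N.
|F| = 6.57×10⁻¹⁷ N.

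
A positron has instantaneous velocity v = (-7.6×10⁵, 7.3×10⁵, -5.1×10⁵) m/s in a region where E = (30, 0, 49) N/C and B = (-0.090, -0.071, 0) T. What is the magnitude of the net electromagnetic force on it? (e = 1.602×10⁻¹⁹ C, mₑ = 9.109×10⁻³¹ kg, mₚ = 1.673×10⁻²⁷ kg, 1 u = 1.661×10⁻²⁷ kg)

v×B = (-3.62×10⁴, 4.59×10⁴, 1.20×10⁵) N/C.
E + v×B = (-3.62×10⁴, 4.59×10⁴, 1.20×10⁵) N/C.
F = q(E + v×B) = (1.602×10⁻¹⁹ C)·(-3.62×10⁴, 4.59×10⁴, 1.20×10⁵) = (-5.80×10⁻¹⁵, 7.35×10⁻¹⁵, 1.92×10⁻¹⁴) N.
|F| = 2.13×10⁻¹⁴ N.

|F| ≈ 2.13×10⁻¹⁴ N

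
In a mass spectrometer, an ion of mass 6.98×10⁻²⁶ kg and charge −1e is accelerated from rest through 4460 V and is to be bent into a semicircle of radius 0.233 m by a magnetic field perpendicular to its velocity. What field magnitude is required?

B ≈ 0.268 T

v = √(2|q|V/m) = √(2·1.602×10⁻¹⁹·4460/6.98×10⁻²⁶) ≈ 1.431×10⁵ m/s.
B = mv/(|q|r) = (6.98×10⁻²⁶)(1.431×10⁵)/((1.602×10⁻¹⁹)(0.233)) ≈ 0.268 T.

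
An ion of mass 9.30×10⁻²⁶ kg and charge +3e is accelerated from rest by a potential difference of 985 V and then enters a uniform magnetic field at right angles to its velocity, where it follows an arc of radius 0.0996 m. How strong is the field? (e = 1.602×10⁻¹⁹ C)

B ≈ 0.196 T

v = √(2|q|V/m) = √(2·4.806×10⁻¹⁹·985/9.30×10⁻²⁶) ≈ 1.009×10⁵ m/s.
B = mv/(|q|r) = (9.30×10⁻²⁶)(1.009×10⁵)/((4.806×10⁻¹⁹)(0.0996)) ≈ 0.196 T.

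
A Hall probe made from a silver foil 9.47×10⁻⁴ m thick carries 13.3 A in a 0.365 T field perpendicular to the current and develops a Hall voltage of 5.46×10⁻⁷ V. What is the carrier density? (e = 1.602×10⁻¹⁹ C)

From V_H = IB/(n e t), n = IB/(V_H e t).
n = (13.3)(0.365)/((5.46×10⁻⁷)(1.602×10⁻¹⁹)(9.47×10⁻⁴)) ≈ 5.86×10²⁸ m⁻³.

n ≈ 5.86×10²⁸ m⁻³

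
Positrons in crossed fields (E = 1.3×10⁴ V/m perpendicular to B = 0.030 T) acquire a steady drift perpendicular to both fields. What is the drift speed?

The E×B drift speed is v_d = E/B.
v_d = 1.3×10⁴/0.030 = 4.3×10⁵ m/s.

v_d ≈ 4.3×10⁵ m/s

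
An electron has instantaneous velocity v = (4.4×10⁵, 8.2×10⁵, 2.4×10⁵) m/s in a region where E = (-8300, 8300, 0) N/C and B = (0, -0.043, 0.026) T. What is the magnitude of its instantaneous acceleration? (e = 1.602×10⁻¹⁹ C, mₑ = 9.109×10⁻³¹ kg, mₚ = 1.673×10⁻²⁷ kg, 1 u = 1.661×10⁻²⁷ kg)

v×B = (3.16×10⁴, -1.14×10⁴, -1.89×10⁴) N/C.
E + v×B = (2.33×10⁴, -3140, -1.89×10⁴) N/C.
F = q(E + v×B) = (−1.602×10⁻¹⁹ C)·(2.33×10⁴, -3140, -1.89×10⁴) = (-3.74×10⁻¹⁵, 5.03×10⁻¹⁶, 3.03×10⁻¹⁵) N.
|a| = |F|/m = 4.839×10⁻¹⁵/9.109×10⁻³¹ ≈ 5.31×10¹⁵ m/s².

|a| ≈ 5.31×10¹⁵ m/s²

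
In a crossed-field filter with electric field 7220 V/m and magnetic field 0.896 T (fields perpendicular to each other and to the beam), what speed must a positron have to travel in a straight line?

Zero net Lorentz force requires |qE| = |q v×B|, i.e. E = vB.
v = E/B = 7220/0.896 = 8060 m/s.

v = 8060 m/s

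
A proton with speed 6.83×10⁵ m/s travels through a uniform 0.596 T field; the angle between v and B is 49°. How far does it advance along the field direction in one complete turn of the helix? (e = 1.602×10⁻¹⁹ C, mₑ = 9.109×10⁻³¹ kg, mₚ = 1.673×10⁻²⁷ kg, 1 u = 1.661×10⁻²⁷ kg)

v∥ = v cosθ = 6.83×10⁵·cos49° ≈ 4.481×10⁵ m/s.
T = 2πm/(|q|B) = 2π(1.673×10⁻²⁷)/((1.602×10⁻¹⁹)(0.596)) ≈ 1.101×10⁻⁷ s.
pitch = v∥ T = (4.481×10⁵)(1.101×10⁻⁷) ≈ 0.0493 m.

p ≈ 0.0493 m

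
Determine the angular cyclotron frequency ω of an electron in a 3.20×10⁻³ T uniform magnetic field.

ω = |q|B/m.
ω = (1.602×10⁻¹⁹)(3.20×10⁻³)/9.109×10⁻³¹ ≈ 5.63×10⁸ rad/s.

ω ≈ 5.63×10⁸ rad/s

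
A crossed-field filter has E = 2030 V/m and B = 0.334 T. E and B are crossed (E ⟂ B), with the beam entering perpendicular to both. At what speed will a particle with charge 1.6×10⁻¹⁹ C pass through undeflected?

v = 6080 m/s

Zero net Lorentz force requires |qE| = |q v×B|, i.e. E = vB.
v = E/B = 2030/0.334 = 6080 m/s.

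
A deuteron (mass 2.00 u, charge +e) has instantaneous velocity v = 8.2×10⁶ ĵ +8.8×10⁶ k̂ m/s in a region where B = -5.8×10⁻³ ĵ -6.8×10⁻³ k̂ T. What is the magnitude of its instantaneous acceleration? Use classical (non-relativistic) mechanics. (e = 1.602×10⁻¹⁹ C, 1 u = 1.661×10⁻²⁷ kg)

v×B = (-4720, 0, 0) N/C.
F = q v×B = (1.602×10⁻¹⁹ C)·(-4720, 0, 0) = (-7.56×10⁻¹⁶, 0, 0) N.
|a| = |F|/m = 7.561×10⁻¹⁶/3.322×10⁻²⁷ ≈ 2.28×10¹¹ m/s².

|a| ≈ 2.28×10¹¹ m/s²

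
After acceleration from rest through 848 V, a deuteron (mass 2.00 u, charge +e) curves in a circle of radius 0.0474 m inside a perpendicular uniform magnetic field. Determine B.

B ≈ 0.125 T

v = √(2|q|V/m) = √(2·1.602×10⁻¹⁹·848/3.322×10⁻²⁷) ≈ 2.860×10⁵ m/s.
B = mv/(|q|r) = (3.322×10⁻²⁷)(2.860×10⁵)/((1.602×10⁻¹⁹)(0.0474)) ≈ 0.125 T.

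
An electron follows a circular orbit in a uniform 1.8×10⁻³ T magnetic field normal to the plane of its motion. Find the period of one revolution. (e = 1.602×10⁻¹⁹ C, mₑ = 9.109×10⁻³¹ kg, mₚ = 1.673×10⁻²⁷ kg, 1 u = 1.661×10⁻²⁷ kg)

T ≈ 2.0×10⁻⁸ s

The cyclotron period depends only on m, q, B: T = 2πm/(|q|B).
T = 2π(9.109×10⁻³¹)/((1.602×10⁻¹⁹)(1.8×10⁻³)) ≈ 2.0×10⁻⁸ s.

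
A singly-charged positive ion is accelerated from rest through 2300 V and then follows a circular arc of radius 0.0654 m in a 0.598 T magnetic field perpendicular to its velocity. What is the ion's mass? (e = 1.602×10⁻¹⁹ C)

m ≈ 5.33×10⁻²⁶ kg

Combine |q|V = ½mv² and r = mv/(|q|B): eliminate v to get m = qB²r²/(2V).
m = (1.602×10⁻¹⁹)(0.598)²(0.0654)²/(2·2300) ≈ 5.33×10⁻²⁶ kg.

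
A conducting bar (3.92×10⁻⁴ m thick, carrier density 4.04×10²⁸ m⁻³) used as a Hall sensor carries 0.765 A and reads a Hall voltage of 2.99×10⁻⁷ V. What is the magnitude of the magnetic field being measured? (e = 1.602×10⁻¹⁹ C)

From V_H = IB/(n e t), B = V_H n e t / I.
B = (2.99×10⁻⁷)(4.04×10²⁸)(1.602×10⁻¹⁹)(3.92×10⁻⁴)/0.765 ≈ 0.992 T.

B ≈ 0.992 T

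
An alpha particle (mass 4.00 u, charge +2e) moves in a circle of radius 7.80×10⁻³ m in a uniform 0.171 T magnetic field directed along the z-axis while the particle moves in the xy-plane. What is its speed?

From |q|vB = mv²/r, v = |q|Br/m.
v = (3.204×10⁻¹⁹)(0.171)(7.80×10⁻³)/6.644×10⁻²⁷ ≈ 6.43×10⁴ m/s.

v ≈ 6.43×10⁴ m/s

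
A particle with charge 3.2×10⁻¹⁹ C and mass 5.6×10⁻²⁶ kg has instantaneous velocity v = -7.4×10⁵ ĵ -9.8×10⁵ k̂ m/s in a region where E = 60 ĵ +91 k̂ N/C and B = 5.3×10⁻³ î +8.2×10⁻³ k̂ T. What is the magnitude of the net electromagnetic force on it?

v×B = (-6070, -5190, 3920) N/C.
E + v×B = (-6070, -5130, 4010) N/C.
F = q(E + v×B) = (3.2×10⁻¹⁹ C)·(-6070, -5130, 4010) = (-1.94×10⁻¹⁵, -1.64×10⁻¹⁵, 1.28×10⁻¹⁵) N.
|F| = 2.85×10⁻¹⁵ N.

|F| ≈ 2.85×10⁻¹⁵ N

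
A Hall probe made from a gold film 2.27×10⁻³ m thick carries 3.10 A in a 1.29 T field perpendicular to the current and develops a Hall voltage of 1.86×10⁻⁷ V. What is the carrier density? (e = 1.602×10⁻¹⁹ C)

n ≈ 5.91×10²⁸ m⁻³

From V_H = IB/(n e t), n = IB/(V_H e t).
n = (3.10)(1.29)/((1.86×10⁻⁷)(1.602×10⁻¹⁹)(2.27×10⁻³)) ≈ 5.91×10²⁸ m⁻³.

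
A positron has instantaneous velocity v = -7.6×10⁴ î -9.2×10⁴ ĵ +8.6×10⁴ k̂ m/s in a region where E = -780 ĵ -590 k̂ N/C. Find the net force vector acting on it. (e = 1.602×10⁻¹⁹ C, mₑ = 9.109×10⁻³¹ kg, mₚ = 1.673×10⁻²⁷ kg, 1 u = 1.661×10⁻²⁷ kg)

F ≈ (0, -1.25×10⁻¹⁶, -9.45×10⁻¹⁷) N

Only an electric field acts, so F = qE = (1.602×10⁻¹⁹ C)·(0, -780, -590) = (0, -1.25×10⁻¹⁶, -9.45×10⁻¹⁷) N.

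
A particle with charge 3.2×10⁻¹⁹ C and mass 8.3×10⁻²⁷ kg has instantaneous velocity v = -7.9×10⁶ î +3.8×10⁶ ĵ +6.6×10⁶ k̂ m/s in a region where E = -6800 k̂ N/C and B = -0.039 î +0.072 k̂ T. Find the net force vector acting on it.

F ≈ (8.76×10⁻¹⁴, 9.96×10⁻¹⁴, 4.52×10⁻¹⁴) N

v×B = (2.74×10⁵, 3.11×10⁵, 1.48×10⁵) N/C.
E + v×B = (2.74×10⁵, 3.11×10⁵, 1.41×10⁵) N/C.
F = q(E + v×B) = (3.2×10⁻¹⁹ C)·(2.74×10⁵, 3.11×10⁵, 1.41×10⁵) = (8.76×10⁻¹⁴, 9.96×10⁻¹⁴, 4.52×10⁻¹⁴) N.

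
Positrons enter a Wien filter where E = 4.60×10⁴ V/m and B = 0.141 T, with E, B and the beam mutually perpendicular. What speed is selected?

Zero net Lorentz force requires |qE| = |q v×B|, i.e. E = vB.
v = E/B = 4.60×10⁴/0.141 = 3.26×10⁵ m/s.
The result is independent of the particle's charge and mass.

v = 3.26×10⁵ m/s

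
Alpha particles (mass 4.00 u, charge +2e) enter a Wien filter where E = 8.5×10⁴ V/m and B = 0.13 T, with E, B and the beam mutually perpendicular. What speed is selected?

Straight-line motion ⇒ electric and magnetic forces cancel, so E = vB.
v = E/B = 8.5×10⁴/0.13 = 6.5×10⁵ m/s.

v = 6.5×10⁵ m/s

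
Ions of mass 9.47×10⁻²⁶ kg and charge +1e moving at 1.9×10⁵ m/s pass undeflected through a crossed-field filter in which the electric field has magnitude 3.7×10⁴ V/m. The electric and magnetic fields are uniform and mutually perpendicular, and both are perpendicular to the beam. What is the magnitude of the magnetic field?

B = 0.19 T

Balance of forces in the selector: qE = qvB ⇒ B = E/v.
B = 3.7×10⁴/1.9×10⁵ = 0.19 T.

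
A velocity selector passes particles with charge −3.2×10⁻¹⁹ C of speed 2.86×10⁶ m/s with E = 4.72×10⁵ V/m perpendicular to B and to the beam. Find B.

B = 0.165 T

Balance of forces in the selector: qE = qvB ⇒ B = E/v.
B = 4.72×10⁵/2.86×10⁶ = 0.165 T.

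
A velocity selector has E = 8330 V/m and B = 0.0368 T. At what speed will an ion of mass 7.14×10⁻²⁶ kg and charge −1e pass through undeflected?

For undeflected motion the electric and magnetic forces balance: qE = qvB.
v = E/B = 8330/0.0368 = 2.26×10⁵ m/s.
The result is independent of the particle's charge and mass.

v = 2.26×10⁵ m/s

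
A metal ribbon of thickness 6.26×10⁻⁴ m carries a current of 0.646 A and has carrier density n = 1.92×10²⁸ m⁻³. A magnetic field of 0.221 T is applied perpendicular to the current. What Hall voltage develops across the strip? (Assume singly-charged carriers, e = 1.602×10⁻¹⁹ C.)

V_H ≈ 7.41×10⁻⁸ V

V_H = IB/(n e t).
V_H = (0.646)(0.221)/((1.92×10²⁸)(1.602×10⁻¹⁹)(6.26×10⁻⁴)) ≈ 7.41×10⁻⁸ V.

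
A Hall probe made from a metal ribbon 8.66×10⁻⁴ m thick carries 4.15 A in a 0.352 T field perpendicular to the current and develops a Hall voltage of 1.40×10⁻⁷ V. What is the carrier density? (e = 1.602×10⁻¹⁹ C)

From V_H = IB/(n e t), n = IB/(V_H e t).
n = (4.15)(0.352)/((1.40×10⁻⁷)(1.602×10⁻¹⁹)(8.66×10⁻⁴)) ≈ 7.52×10²⁸ m⁻³.

n ≈ 7.52×10²⁸ m⁻³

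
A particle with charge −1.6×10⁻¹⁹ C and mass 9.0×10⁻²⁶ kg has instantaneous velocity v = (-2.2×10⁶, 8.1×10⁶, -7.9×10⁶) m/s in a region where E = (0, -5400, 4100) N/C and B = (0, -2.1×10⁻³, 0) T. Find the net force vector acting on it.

v×B = (-1.66×10⁴, 0, 4620) N/C.
E + v×B = (-1.66×10⁴, -5400, 8720) N/C.
F = q(E + v×B) = (−1.6×10⁻¹⁹ C)·(-1.66×10⁴, -5400, 8720) = (2.65×10⁻¹⁵, 8.64×10⁻¹⁶, -1.40×10⁻¹⁵) N.

F ≈ (2.65×10⁻¹⁵, 8.64×10⁻¹⁶, -1.40×10⁻¹⁵) N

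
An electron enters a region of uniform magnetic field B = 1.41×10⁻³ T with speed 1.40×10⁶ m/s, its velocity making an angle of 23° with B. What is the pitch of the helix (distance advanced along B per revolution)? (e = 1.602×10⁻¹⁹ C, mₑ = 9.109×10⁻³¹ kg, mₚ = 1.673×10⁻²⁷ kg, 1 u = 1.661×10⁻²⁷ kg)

p ≈ 0.0327 m

v∥ = v cosθ = 1.40×10⁶·cos23° ≈ 1.289×10⁶ m/s.
T = 2πm/(|q|B) = 2π(9.109×10⁻³¹)/((1.602×10⁻¹⁹)(1.41×10⁻³)) ≈ 2.534×10⁻⁸ s.
pitch = v∥ T = (1.289×10⁶)(2.534×10⁻⁸) ≈ 0.0327 m.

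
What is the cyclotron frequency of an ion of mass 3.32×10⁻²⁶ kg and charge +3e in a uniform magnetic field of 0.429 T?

f = |q|B/(2πm).
f = (4.806×10⁻¹⁹)(0.429)/(2π·3.32×10⁻²⁶) ≈ 9.88×10⁵ Hz.

f ≈ 9.88×10⁵ Hz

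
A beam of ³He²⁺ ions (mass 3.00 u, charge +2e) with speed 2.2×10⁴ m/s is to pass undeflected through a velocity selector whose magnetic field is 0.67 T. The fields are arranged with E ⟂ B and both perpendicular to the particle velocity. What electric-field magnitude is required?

For straight-line motion qE = qvB, so E = vB.
E = 2.2×10⁴ × 0.67 = 1.5×10⁴ V/m.

E = 1.5×10⁴ V/m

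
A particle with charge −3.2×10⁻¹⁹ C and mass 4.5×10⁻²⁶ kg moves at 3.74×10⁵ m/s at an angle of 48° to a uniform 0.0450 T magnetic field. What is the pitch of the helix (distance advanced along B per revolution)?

p ≈ 4.91 m

v∥ = v cosθ = 3.74×10⁵·cos48° ≈ 2.503×10⁵ m/s.
T = 2πm/(|q|B) = 2π(4.5×10⁻²⁶)/((3.2×10⁻¹⁹)(0.0450)) ≈ 1.963×10⁻⁵ s.
pitch = v∥ T = (2.503×10⁵)(1.963×10⁻⁵) ≈ 4.91 m.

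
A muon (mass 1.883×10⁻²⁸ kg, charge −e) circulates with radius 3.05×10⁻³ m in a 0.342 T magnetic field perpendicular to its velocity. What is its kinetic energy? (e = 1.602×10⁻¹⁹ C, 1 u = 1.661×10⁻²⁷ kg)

KE ≈ 463 eV

v = |q|Br/m, then KE = ½mv² = (qBr)²/(2m).
v = (1.602×10⁻¹⁹)(0.342)(3.05×10⁻³)/1.883×10⁻²⁸ ≈ 8.874×10⁵ m/s.
KE = ½(1.883×10⁻²⁸)(8.874×10⁵)² ≈ 7.41×10⁻¹⁷ J = 463 eV.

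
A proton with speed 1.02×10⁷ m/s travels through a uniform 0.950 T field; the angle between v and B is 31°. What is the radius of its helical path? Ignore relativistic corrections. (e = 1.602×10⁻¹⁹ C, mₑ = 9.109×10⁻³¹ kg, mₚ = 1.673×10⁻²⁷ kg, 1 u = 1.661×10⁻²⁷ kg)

r ≈ 0.0577 m

v⊥ = v sinθ = 1.02×10⁷·sin31° ≈ 5.253×10⁶ m/s.
r = m v⊥/(|q|B) = (1.673×10⁻²⁷)(5.253×10⁶)/((1.602×10⁻¹⁹)(0.950)) ≈ 0.0577 m.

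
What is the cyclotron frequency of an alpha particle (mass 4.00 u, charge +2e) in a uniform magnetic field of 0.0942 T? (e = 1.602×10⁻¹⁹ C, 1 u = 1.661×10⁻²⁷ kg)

f = |q|B/(2πm).
f = (3.204×10⁻¹⁹)(0.0942)/(2π·6.644×10⁻²⁷) ≈ 7.23×10⁵ Hz.

f ≈ 7.23×10⁵ Hz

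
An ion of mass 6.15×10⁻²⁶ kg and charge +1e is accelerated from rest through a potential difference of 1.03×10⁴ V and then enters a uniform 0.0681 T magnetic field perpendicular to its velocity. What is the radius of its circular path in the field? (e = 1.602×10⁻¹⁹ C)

r ≈ 1.31 m

Acceleration: |q|V = ½mv² ⇒ v = √(2|q|V/m) = √(2·1.602×10⁻¹⁹·1.03×10⁴/6.15×10⁻²⁶) ≈ 2.316×10⁵ m/s.
In the field: r = mv/(|q|B) = (6.15×10⁻²⁶)(2.316×10⁵)/((1.602×10⁻¹⁹)(0.0681)) ≈ 1.31 m.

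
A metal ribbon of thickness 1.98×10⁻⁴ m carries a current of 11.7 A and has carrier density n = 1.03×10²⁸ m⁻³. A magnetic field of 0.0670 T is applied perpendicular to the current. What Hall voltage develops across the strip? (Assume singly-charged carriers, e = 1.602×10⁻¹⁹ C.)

V_H ≈ 2.40×10⁻⁶ V

V_H = IB/(n e t).
V_H = (11.7)(0.0670)/((1.03×10²⁸)(1.602×10⁻¹⁹)(1.98×10⁻⁴)) ≈ 2.40×10⁻⁶ V.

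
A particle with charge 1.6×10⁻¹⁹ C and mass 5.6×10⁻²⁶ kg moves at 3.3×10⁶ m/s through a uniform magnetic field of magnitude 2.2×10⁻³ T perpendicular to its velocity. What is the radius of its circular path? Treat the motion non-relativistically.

The magnetic force provides the centripetal force: |q|vB = mv²/r.
r = mv/(|q|B) = (5.6×10⁻²⁶)(3.3×10⁶)/((1.6×10⁻¹⁹)(2.2×10⁻³)) ≈ 520 m.

r ≈ 520 m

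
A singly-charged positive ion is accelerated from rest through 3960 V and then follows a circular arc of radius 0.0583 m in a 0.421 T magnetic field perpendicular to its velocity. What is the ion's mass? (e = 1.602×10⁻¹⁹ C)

m ≈ 1.22×10⁻²⁶ kg

Combine |q|V = ½mv² and r = mv/(|q|B): eliminate v to get m = qB²r²/(2V).
m = (1.602×10⁻¹⁹)(0.421)²(0.0583)²/(2·3960) ≈ 1.22×10⁻²⁶ kg.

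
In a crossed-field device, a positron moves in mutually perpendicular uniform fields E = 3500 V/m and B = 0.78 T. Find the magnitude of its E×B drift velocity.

The steady drift has the magnetic force balancing the electric force, so v_d = E/B.
v_d = 3500/0.78 = 4500 m/s.

v_d ≈ 4500 m/s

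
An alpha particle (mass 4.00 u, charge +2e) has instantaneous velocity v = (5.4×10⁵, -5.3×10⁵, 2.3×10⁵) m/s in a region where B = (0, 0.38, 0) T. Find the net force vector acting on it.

F ≈ (-2.80×10⁻¹⁴, 0, 6.57×10⁻¹⁴) N

v×B = (-8.74×10⁴, 0, 2.05×10⁵) N/C.
F = q v×B = (3.204×10⁻¹⁹ C)·(-8.74×10⁴, 0, 2.05×10⁵) = (-2.80×10⁻¹⁴, 0, 6.57×10⁻¹⁴) N.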